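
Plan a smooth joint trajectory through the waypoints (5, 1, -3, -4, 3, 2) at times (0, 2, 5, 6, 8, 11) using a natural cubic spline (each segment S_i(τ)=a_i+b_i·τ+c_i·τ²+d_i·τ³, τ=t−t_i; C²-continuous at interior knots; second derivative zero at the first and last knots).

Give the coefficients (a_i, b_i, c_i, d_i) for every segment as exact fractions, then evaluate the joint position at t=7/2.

Δ: Δ0=-2, Δ1=-4/3, Δ2=-1, Δ3=7/2, Δ4=-1/3
row 1: diag=10, rhs=4; c'=3/10, d'=2/5
row 2: denom=8−3·3/10=71/10; d'=(2−3·2/5)/(71/10)=8/71
row 3: denom=6−1·10/71=416/71; d'=(27−1·8/71)/(416/71)=1909/416
row 4: denom=10−2·71/208=969/104; d'=(-23−2·1909/416)/(969/104)=-2231/646
back: M4=-2231/646
back: M3=1909/416−71/208·-2231/646=1863/323
back: M2=8/71−10/71·1863/323=-226/323
back: M1=2/5−3/10·-226/323=197/323
M: M0=0, M1=197/323, M2=-226/323, M3=1863/323, M4=-2231/646, M5=0
seg 0: a=5, c=M0/2=0, d=(M1−M0)/(6·2)=197/3876, b=Δ0−h0·(2M0+M1)/6=-2135/969
seg 1: a=1, c=M1/2=197/646, d=(M2−M1)/(6·3)=-47/646, b=Δ1−h1·(2M1+M2)/6=-1544/969
seg 2: a=-3, c=M2/2=-113/323, d=(M3−M2)/(6·1)=2089/1938, b=Δ2−h2·(2M2+M3)/6=-197/114
seg 3: a=-4, c=M3/2=1863/646, d=(M4−M3)/(6·2)=-5957/7752, b=Δ3−h3·(2M3+M4)/6=781/969
seg 4: a=3, c=M4/2=-2231/1292, d=(M5−M4)/(6·3)=2231/11628, b=Δ4−h4·(2M4+M5)/6=6047/1938
t_q=7/2 → seg 1, τ=3/2; S=1+-1544/969·τ+197/646·τ²+-47/646·τ³=-4907/5168

  seg 0: a=5 b=-2135/969 c=0 d=197/3876
  seg 1: a=1 b=-1544/969 c=197/646 d=-47/646
  seg 2: a=-3 b=-197/114 c=-113/323 d=2089/1938
  seg 3: a=-4 b=781/969 c=1863/646 d=-5957/7752
  seg 4: a=3 b=6047/1938 c=-2231/1292 d=2231/11628
S(7/2) = -4907/5168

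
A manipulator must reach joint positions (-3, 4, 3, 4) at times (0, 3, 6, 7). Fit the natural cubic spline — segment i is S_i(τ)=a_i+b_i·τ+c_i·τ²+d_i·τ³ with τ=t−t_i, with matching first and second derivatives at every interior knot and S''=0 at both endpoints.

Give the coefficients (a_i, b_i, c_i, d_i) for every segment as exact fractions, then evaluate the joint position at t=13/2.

Δ: Δ0=7/3, Δ1=-1/3, Δ2=1
row 1: diag=12, rhs=-16; c'=1/4, d'=-4/3
row 2: denom=8−3·1/4=29/4; d'=(8−3·-4/3)/(29/4)=48/29
back: M2=48/29
back: M1=-4/3−1/4·48/29=-152/87
M: M0=0, M1=-152/87, M2=48/29, M3=0
seg 0: a=-3, c=M0/2=0, d=(M1−M0)/(6·3)=-76/783, b=Δ0−h0·(2M0+M1)/6=93/29
seg 1: a=4, c=M1/2=-76/87, d=(M2−M1)/(6·3)=148/783, b=Δ1−h1·(2M1+M2)/6=17/29
seg 2: a=3, c=M2/2=24/29, d=(M3−M2)/(6·1)=-8/29, b=Δ2−h2·(2M2+M3)/6=13/29
t_q=13/2 → seg 2, τ=1/2; S=3+13/29·τ+24/29·τ²+-8/29·τ³=197/58

  seg 0: a=-3 b=93/29 c=0 d=-76/783
  seg 1: a=4 b=17/29 c=-76/87 d=148/783
  seg 2: a=3 b=13/29 c=24/29 d=-8/29
S(13/2) = 197/58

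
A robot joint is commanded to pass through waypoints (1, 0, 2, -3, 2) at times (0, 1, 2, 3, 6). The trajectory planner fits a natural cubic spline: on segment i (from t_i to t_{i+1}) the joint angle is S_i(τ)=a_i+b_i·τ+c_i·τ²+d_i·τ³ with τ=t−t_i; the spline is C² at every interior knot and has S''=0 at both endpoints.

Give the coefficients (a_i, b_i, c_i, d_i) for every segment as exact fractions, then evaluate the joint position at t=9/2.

  seg 0: a=1 b=-815/348 c=0 d=467/348
  seg 1: a=0 b=293/174 c=467/116 d=-1291/348
  seg 2: a=2 b=-485/348 c=-206/29 d=1217/348
  seg 3: a=-3 b=-889/174 c=393/116 d=-131/348
S(9/2) = -4001/928

Δ: Δ0=-1, Δ1=2, Δ2=-5, Δ3=5/3
row 1: diag=4, rhs=18; c'=1/4, d'=9/2
row 2: denom=4−1·1/4=15/4; d'=(-42−1·9/2)/(15/4)=-62/5
row 3: denom=8−1·4/15=116/15; d'=(40−1·-62/5)/(116/15)=393/58
back: M3=393/58
back: M2=-62/5−4/15·393/58=-412/29
back: M1=9/2−1/4·-412/29=467/58
M: M0=0, M1=467/58, M2=-412/29, M3=393/58, M4=0
seg 0: a=1, c=M0/2=0, d=(M1−M0)/(6·1)=467/348, b=Δ0−h0·(2M0+M1)/6=-815/348
seg 1: a=0, c=M1/2=467/116, d=(M2−M1)/(6·1)=-1291/348, b=Δ1−h1·(2M1+M2)/6=293/174
seg 2: a=2, c=M2/2=-206/29, d=(M3−M2)/(6·1)=1217/348, b=Δ2−h2·(2M2+M3)/6=-485/348
seg 3: a=-3, c=M3/2=393/116, d=(M4−M3)/(6·3)=-131/348, b=Δ3−h3·(2M3+M4)/6=-889/174
t_q=9/2 → seg 3, τ=3/2; S=-3+-889/174·τ+393/116·τ²+-131/348·τ³=-4001/928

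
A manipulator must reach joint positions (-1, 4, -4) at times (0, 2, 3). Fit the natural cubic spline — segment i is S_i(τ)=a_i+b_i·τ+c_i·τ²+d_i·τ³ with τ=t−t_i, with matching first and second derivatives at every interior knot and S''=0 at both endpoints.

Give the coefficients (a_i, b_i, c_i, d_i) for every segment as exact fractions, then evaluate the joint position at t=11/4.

  seg 0: a=-1 b=6 c=0 d=-7/8
  seg 1: a=4 b=-9/2 c=-21/4 d=7/4
S(11/4) = -407/256

Δ: Δ0=5/2, Δ1=-8
row 1: diag=6, rhs=-63; c'=1/6, d'=-21/2
back: M1=-21/2
M: M0=0, M1=-21/2, M2=0
seg 0: a=-1, c=M0/2=0, d=(M1−M0)/(6·2)=-7/8, b=Δ0−h0·(2M0+M1)/6=6
seg 1: a=4, c=M1/2=-21/4, d=(M2−M1)/(6·1)=7/4, b=Δ1−h1·(2M1+M2)/6=-9/2
t_q=11/4 → seg 1, τ=3/4; S=4+-9/2·τ+-21/4·τ²+7/4·τ³=-407/256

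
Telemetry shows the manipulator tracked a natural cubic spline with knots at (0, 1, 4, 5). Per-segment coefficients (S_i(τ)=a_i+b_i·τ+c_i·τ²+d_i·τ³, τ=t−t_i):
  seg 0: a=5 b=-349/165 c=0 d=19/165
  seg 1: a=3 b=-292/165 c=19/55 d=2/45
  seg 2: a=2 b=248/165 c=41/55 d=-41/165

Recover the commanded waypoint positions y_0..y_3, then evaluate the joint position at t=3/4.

y_0=5 y_1=3 y_2=2 y_3=4
S(3/4) = 12187/3520

y_0 = S_0(0) = a_0 = 5
y_1 = S_1(0) = a_1 = 3
y_2 = S_2(0) = a_2 = 2
y_3 = S_2(1) = 4
t_q=3/4 is in segment 0 (τ=3/4); S_0(τ)=12187/3520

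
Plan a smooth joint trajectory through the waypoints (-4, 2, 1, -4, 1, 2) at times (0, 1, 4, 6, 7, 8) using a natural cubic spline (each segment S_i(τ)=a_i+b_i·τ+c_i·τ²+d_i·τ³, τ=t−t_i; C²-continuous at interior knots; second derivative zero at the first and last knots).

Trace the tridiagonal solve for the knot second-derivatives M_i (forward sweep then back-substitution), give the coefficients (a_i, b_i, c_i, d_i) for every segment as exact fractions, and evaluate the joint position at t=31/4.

  seg 0: a=-4 b=60191/9030 c=0 d=-6011/9030
  seg 1: a=2 b=21079/4515 c=-6011/3010 d=2977/27090
  seg 2: a=1 b=-39247/9030 c=-1517/1505 d=8719/9030
  seg 3: a=-4 b=4139/1290 c=7202/1505 d=-5407/1806
  seg 4: a=1 b=17146/4515 c=-12631/3010 d=12631/9030
S(31/4) = 80055/38528

Δ: Δ0=6, Δ1=-1/3, Δ2=-5/2, Δ3=5, Δ4=1
row 1: diag=8, rhs=-38; c'=3/8, d'=-19/4
row 2: denom=10−3·3/8=71/8; d'=(-13−3·-19/4)/(71/8)=10/71
row 3: denom=6−2·16/71=394/71; d'=(45−2·10/71)/(394/71)=3175/394
row 4: denom=4−1·71/394=1505/394; d'=(-24−1·3175/394)/(1505/394)=-12631/1505
back: M4=-12631/1505
back: M3=3175/394−71/394·-12631/1505=14404/1505
back: M2=10/71−16/71·14404/1505=-3034/1505
back: M1=-19/4−3/8·-3034/1505=-6011/1505
M: M0=0, M1=-6011/1505, M2=-3034/1505, M3=14404/1505, M4=-12631/1505, M5=0
seg 0: a=-4, c=M0/2=0, d=(M1−M0)/(6·1)=-6011/9030, b=Δ0−h0·(2M0+M1)/6=60191/9030
seg 1: a=2, c=M1/2=-6011/3010, d=(M2−M1)/(6·3)=2977/27090, b=Δ1−h1·(2M1+M2)/6=21079/4515
seg 2: a=1, c=M2/2=-1517/1505, d=(M3−M2)/(6·2)=8719/9030, b=Δ2−h2·(2M2+M3)/6=-39247/9030
seg 3: a=-4, c=M3/2=7202/1505, d=(M4−M3)/(6·1)=-5407/1806, b=Δ3−h3·(2M3+M4)/6=4139/1290
seg 4: a=1, c=M4/2=-12631/3010, d=(M5−M4)/(6·1)=12631/9030, b=Δ4−h4·(2M4+M5)/6=17146/4515
t_q=31/4 → seg 4, τ=3/4; S=1+17146/4515·τ+-12631/3010·τ²+12631/9030·τ³=80055/38528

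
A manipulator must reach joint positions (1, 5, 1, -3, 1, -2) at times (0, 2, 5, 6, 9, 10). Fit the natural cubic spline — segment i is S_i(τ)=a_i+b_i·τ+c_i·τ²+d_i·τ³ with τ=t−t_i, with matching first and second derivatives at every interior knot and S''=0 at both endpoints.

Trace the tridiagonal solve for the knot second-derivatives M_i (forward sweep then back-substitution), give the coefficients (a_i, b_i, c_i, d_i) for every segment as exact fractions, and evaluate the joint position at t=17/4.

  seg 0: a=1 b=548/225 c=0 d=-49/450
  seg 1: a=5 b=254/225 c=-49/75 d=-113/2025
  seg 2: a=1 b=-967/225 c=-52/45 d=109/75
  seg 3: a=-3 b=-506/225 c=721/225 d=-1357/2025
  seg 4: a=1 b=-251/225 c=-212/75 d=212/225
S(17/4) = 1151/320

Δ: Δ0=2, Δ1=-4/3, Δ2=-4, Δ3=4/3, Δ4=-3
row 1: diag=10, rhs=-20; c'=3/10, d'=-2
row 2: denom=8−3·3/10=71/10; d'=(-16−3·-2)/(71/10)=-100/71
row 3: denom=8−1·10/71=558/71; d'=(32−1·-100/71)/(558/71)=1186/279
row 4: denom=8−3·71/186=425/62; d'=(-26−3·1186/279)/(425/62)=-424/75
back: M4=-424/75
back: M3=1186/279−71/186·-424/75=1442/225
back: M2=-100/71−10/71·1442/225=-104/45
back: M1=-2−3/10·-104/45=-98/75
M: M0=0, M1=-98/75, M2=-104/45, M3=1442/225, M4=-424/75, M5=0
seg 0: a=1, c=M0/2=0, d=(M1−M0)/(6·2)=-49/450, b=Δ0−h0·(2M0+M1)/6=548/225
seg 1: a=5, c=M1/2=-49/75, d=(M2−M1)/(6·3)=-113/2025, b=Δ1−h1·(2M1+M2)/6=254/225
seg 2: a=1, c=M2/2=-52/45, d=(M3−M2)/(6·1)=109/75, b=Δ2−h2·(2M2+M3)/6=-967/225
seg 3: a=-3, c=M3/2=721/225, d=(M4−M3)/(6·3)=-1357/2025, b=Δ3−h3·(2M3+M4)/6=-506/225
seg 4: a=1, c=M4/2=-212/75, d=(M5−M4)/(6·1)=212/225, b=Δ4−h4·(2M4+M5)/6=-251/225
t_q=17/4 → seg 1, τ=9/4; S=5+254/225·τ+-49/75·τ²+-113/2025·τ³=1151/320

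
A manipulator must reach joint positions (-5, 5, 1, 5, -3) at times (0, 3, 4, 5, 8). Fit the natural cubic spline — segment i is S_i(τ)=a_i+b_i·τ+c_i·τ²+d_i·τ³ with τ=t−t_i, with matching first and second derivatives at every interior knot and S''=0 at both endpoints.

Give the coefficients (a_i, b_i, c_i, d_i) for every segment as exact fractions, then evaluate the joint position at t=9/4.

  seg 0: a=-5 b=847/120 c=0 d=-149/360
  seg 1: a=5 b=-247/60 c=-149/40 d=461/120
  seg 2: a=1 b=-1/24 c=39/5 d=-451/120
  seg 3: a=5 b=257/60 c=-139/40 d=139/360
S(9/4) = 15787/2560

Δ: Δ0=10/3, Δ1=-4, Δ2=4, Δ3=-8/3
row 1: diag=8, rhs=-44; c'=1/8, d'=-11/2
row 2: denom=4−1·1/8=31/8; d'=(48−1·-11/2)/(31/8)=428/31
row 3: denom=8−1·8/31=240/31; d'=(-40−1·428/31)/(240/31)=-139/20
back: M3=-139/20
back: M2=428/31−8/31·-139/20=78/5
back: M1=-11/2−1/8·78/5=-149/20
M: M0=0, M1=-149/20, M2=78/5, M3=-139/20, M4=0
seg 0: a=-5, c=M0/2=0, d=(M1−M0)/(6·3)=-149/360, b=Δ0−h0·(2M0+M1)/6=847/120
seg 1: a=5, c=M1/2=-149/40, d=(M2−M1)/(6·1)=461/120, b=Δ1−h1·(2M1+M2)/6=-247/60
seg 2: a=1, c=M2/2=39/5, d=(M3−M2)/(6·1)=-451/120, b=Δ2−h2·(2M2+M3)/6=-1/24
seg 3: a=5, c=M3/2=-139/40, d=(M4−M3)/(6·3)=139/360, b=Δ3−h3·(2M3+M4)/6=257/60
t_q=9/4 → seg 0, τ=9/4; S=-5+847/120·τ+0·τ²+-149/360·τ³=15787/2560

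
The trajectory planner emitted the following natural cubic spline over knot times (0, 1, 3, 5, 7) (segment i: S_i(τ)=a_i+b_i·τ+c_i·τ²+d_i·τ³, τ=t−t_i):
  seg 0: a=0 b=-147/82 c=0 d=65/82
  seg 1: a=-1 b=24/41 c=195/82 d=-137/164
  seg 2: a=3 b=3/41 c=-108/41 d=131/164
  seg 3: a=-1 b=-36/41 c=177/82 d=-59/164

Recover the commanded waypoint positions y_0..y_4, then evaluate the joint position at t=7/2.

y_0=0 y_1=-1 y_2=3 y_3=-1 y_4=3
S(7/2) = 3251/1312

y_0 = S_0(0) = a_0 = 0
y_1 = S_1(0) = a_1 = -1
y_2 = S_2(0) = a_2 = 3
y_3 = S_3(0) = a_3 = -1
y_4 = S_3(2) = 3
t_q=7/2 is in segment 2 (τ=1/2); S_2(τ)=3251/1312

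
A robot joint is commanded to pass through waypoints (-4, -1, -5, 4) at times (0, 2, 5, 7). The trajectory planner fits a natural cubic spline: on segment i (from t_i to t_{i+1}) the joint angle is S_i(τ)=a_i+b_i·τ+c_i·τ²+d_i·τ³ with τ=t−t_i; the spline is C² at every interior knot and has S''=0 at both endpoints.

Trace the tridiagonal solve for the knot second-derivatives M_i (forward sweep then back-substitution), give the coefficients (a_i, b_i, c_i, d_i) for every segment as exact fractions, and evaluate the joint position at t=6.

Δ: Δ0=3/2, Δ1=-4/3, Δ2=9/2
row 1: diag=10, rhs=-17; c'=3/10, d'=-17/10
row 2: denom=10−3·3/10=91/10; d'=(35−3·-17/10)/(91/10)=401/91
back: M2=401/91
back: M1=-17/10−3/10·401/91=-275/91
M: M0=0, M1=-275/91, M2=401/91, M3=0
seg 0: a=-4, c=M0/2=0, d=(M1−M0)/(6·2)=-275/1092, b=Δ0−h0·(2M0+M1)/6=1369/546
seg 1: a=-1, c=M1/2=-275/182, d=(M2−M1)/(6·3)=26/63, b=Δ1−h1·(2M1+M2)/6=-281/546
seg 2: a=-5, c=M2/2=401/182, d=(M3−M2)/(6·2)=-401/1092, b=Δ2−h2·(2M2+M3)/6=853/546
t_q=6 → seg 2, τ=1; S=-5+853/546·τ+401/182·τ²+-401/1092·τ³=-583/364

  seg 0: a=-4 b=1369/546 c=0 d=-275/1092
  seg 1: a=-1 b=-281/546 c=-275/182 d=26/63
  seg 2: a=-5 b=853/546 c=401/182 d=-401/1092
S(6) = -583/364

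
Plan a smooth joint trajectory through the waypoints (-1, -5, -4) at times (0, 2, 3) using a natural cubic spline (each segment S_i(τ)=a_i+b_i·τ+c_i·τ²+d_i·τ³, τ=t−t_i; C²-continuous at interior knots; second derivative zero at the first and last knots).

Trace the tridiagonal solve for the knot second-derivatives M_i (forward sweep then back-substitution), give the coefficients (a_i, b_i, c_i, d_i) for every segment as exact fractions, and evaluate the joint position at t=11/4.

  seg 0: a=-1 b=-3 c=0 d=1/4
  seg 1: a=-5 b=0 c=3/2 d=-1/2
S(11/4) = -559/128

Δ: Δ0=-2, Δ1=1
row 1: diag=6, rhs=18; c'=1/6, d'=3
back: M1=3
M: M0=0, M1=3, M2=0
seg 0: a=-1, c=M0/2=0, d=(M1−M0)/(6·2)=1/4, b=Δ0−h0·(2M0+M1)/6=-3
seg 1: a=-5, c=M1/2=3/2, d=(M2−M1)/(6·1)=-1/2, b=Δ1−h1·(2M1+M2)/6=0
t_q=11/4 → seg 1, τ=3/4; S=-5+0·τ+3/2·τ²+-1/2·τ³=-559/128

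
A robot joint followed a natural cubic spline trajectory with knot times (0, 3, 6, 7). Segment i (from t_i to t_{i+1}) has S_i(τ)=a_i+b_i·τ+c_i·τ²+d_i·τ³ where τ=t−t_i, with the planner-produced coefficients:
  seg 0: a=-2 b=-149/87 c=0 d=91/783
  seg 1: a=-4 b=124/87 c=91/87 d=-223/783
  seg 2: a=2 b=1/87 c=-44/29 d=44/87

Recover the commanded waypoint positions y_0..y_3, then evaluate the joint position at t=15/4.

y_0 = S_0(0) = a_0 = -2
y_1 = S_1(0) = a_1 = -4
y_2 = S_2(0) = a_2 = 2
y_3 = S_2(1) = 1
t_q=15/4 is in segment 1 (τ=3/4); S_1(τ)=-4571/1856

y_0=-2 y_1=-4 y_2=2 y_3=1
S(15/4) = -4571/1856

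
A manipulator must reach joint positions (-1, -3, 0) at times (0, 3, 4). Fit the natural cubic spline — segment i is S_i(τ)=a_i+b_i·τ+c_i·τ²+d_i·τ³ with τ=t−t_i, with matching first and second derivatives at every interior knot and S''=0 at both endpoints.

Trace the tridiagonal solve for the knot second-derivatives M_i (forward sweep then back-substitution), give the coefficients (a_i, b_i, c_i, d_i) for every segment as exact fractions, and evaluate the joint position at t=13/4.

Δ: Δ0=-2/3, Δ1=3
row 1: diag=8, rhs=22; c'=1/8, d'=11/4
back: M1=11/4
M: M0=0, M1=11/4, M2=0
seg 0: a=-1, c=M0/2=0, d=(M1−M0)/(6·3)=11/72, b=Δ0−h0·(2M0+M1)/6=-49/24
seg 1: a=-3, c=M1/2=11/8, d=(M2−M1)/(6·1)=-11/24, b=Δ1−h1·(2M1+M2)/6=25/12
t_q=13/4 → seg 1, τ=1/4; S=-3+25/12·τ+11/8·τ²+-11/24·τ³=-1229/512

  seg 0: a=-1 b=-49/24 c=0 d=11/72
  seg 1: a=-3 b=25/12 c=11/8 d=-11/24
S(13/4) = -1229/512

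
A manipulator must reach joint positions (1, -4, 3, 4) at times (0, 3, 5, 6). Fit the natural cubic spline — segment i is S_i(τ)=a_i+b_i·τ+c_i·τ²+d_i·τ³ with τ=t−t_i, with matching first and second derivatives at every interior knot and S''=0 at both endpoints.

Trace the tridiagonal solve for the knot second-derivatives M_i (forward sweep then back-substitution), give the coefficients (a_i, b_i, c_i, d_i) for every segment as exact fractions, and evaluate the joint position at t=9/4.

  seg 0: a=1 b=-151/42 c=0 d=3/14
  seg 1: a=-4 b=46/21 c=27/14 d=-107/168
  seg 2: a=3 b=95/42 c=-53/28 d=53/84
S(9/4) = -595/128

Δ: Δ0=-5/3, Δ1=7/2, Δ2=1
row 1: diag=10, rhs=31; c'=1/5, d'=31/10
row 2: denom=6−2·1/5=28/5; d'=(-15−2·31/10)/(28/5)=-53/14
back: M2=-53/14
back: M1=31/10−1/5·-53/14=27/7
M: M0=0, M1=27/7, M2=-53/14, M3=0
seg 0: a=1, c=M0/2=0, d=(M1−M0)/(6·3)=3/14, b=Δ0−h0·(2M0+M1)/6=-151/42
seg 1: a=-4, c=M1/2=27/14, d=(M2−M1)/(6·2)=-107/168, b=Δ1−h1·(2M1+M2)/6=46/21
seg 2: a=3, c=M2/2=-53/28, d=(M3−M2)/(6·1)=53/84, b=Δ2−h2·(2M2+M3)/6=95/42
t_q=9/4 → seg 0, τ=9/4; S=1+-151/42·τ+0·τ²+3/14·τ³=-595/128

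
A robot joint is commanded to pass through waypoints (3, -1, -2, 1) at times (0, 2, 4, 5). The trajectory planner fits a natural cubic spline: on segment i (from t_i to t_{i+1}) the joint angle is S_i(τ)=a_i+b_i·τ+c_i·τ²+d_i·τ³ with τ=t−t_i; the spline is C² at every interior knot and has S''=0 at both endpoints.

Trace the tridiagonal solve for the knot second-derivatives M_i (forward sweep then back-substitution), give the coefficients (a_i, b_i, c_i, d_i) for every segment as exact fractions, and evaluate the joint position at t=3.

Δ: Δ0=-2, Δ1=-1/2, Δ2=3
row 1: diag=8, rhs=9; c'=1/4, d'=9/8
row 2: denom=6−2·1/4=11/2; d'=(21−2·9/8)/(11/2)=75/22
back: M2=75/22
back: M1=9/8−1/4·75/22=3/11
M: M0=0, M1=3/11, M2=75/22, M3=0
seg 0: a=3, c=M0/2=0, d=(M1−M0)/(6·2)=1/44, b=Δ0−h0·(2M0+M1)/6=-23/11
seg 1: a=-1, c=M1/2=3/22, d=(M2−M1)/(6·2)=23/88, b=Δ1−h1·(2M1+M2)/6=-20/11
seg 2: a=-2, c=M2/2=75/44, d=(M3−M2)/(6·1)=-25/44, b=Δ2−h2·(2M2+M3)/6=41/22
t_q=3 → seg 1, τ=1; S=-1+-20/11·τ+3/22·τ²+23/88·τ³=-213/88

  seg 0: a=3 b=-23/11 c=0 d=1/44
  seg 1: a=-1 b=-20/11 c=3/22 d=23/88
  seg 2: a=-2 b=41/22 c=75/44 d=-25/44
S(3) = -213/88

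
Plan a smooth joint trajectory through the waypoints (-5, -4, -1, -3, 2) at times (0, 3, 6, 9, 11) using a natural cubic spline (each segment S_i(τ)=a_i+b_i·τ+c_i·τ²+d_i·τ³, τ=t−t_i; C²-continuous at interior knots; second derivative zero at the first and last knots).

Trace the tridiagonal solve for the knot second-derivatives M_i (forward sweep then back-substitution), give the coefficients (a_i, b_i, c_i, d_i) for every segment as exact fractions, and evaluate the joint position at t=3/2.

  seg 0: a=-5 b=-29/828 c=0 d=305/7452
  seg 1: a=-4 b=443/414 c=305/828 d=-973/7452
  seg 2: a=-1 b=-203/828 c=-167/207 d=1655/7452
  seg 3: a=-3 b=377/414 c=329/276 d=-329/1656
S(3/2) = -3617/736

Δ: Δ0=1/3, Δ1=1, Δ2=-2/3, Δ3=5/2
row 1: diag=12, rhs=4; c'=1/4, d'=1/3
row 2: denom=12−3·1/4=45/4; d'=(-10−3·1/3)/(45/4)=-44/45
row 3: denom=10−3·4/15=46/5; d'=(19−3·-44/45)/(46/5)=329/138
back: M3=329/138
back: M2=-44/45−4/15·329/138=-334/207
back: M1=1/3−1/4·-334/207=305/414
M: M0=0, M1=305/414, M2=-334/207, M3=329/138, M4=0
seg 0: a=-5, c=M0/2=0, d=(M1−M0)/(6·3)=305/7452, b=Δ0−h0·(2M0+M1)/6=-29/828
seg 1: a=-4, c=M1/2=305/828, d=(M2−M1)/(6·3)=-973/7452, b=Δ1−h1·(2M1+M2)/6=443/414
seg 2: a=-1, c=M2/2=-167/207, d=(M3−M2)/(6·3)=1655/7452, b=Δ2−h2·(2M2+M3)/6=-203/828
seg 3: a=-3, c=M3/2=329/276, d=(M4−M3)/(6·2)=-329/1656, b=Δ3−h3·(2M3+M4)/6=377/414
t_q=3/2 → seg 0, τ=3/2; S=-5+-29/828·τ+0·τ²+305/7452·τ³=-3617/736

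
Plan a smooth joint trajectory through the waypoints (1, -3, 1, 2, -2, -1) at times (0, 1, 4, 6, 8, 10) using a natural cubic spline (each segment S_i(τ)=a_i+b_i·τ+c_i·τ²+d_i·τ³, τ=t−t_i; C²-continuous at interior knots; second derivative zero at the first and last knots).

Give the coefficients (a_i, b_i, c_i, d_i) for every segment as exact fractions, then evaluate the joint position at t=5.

Δ: Δ0=-4, Δ1=4/3, Δ2=1/2, Δ3=-2, Δ4=1/2
row 1: diag=8, rhs=32; c'=3/8, d'=4
row 2: denom=10−3·3/8=71/8; d'=(-5−3·4)/(71/8)=-136/71
row 3: denom=8−2·16/71=536/71; d'=(-15−2·-136/71)/(536/71)=-793/536
row 4: denom=8−2·71/268=1001/134; d'=(15−2·-793/536)/(1001/134)=4813/2002
back: M4=4813/2002
back: M3=-793/536−71/268·4813/2002=-4237/2002
back: M2=-136/71−16/71·-4237/2002=-1440/1001
back: M1=4−3/8·-1440/1001=4544/1001
M: M0=0, M1=4544/1001, M2=-1440/1001, M3=-4237/2002, M4=4813/2002, M5=0
seg 0: a=1, c=M0/2=0, d=(M1−M0)/(6·1)=2272/3003, b=Δ0−h0·(2M0+M1)/6=-14284/3003
seg 1: a=-3, c=M1/2=2272/1001, d=(M2−M1)/(6·3)=-272/819, b=Δ1−h1·(2M1+M2)/6=-7468/3003
seg 2: a=1, c=M2/2=-720/1001, d=(M3−M2)/(6·2)=-1357/24024, b=Δ2−h2·(2M2+M3)/6=500/231
seg 3: a=2, c=M3/2=-4237/4004, d=(M4−M3)/(6·2)=4525/12012, b=Δ3−h3·(2M3+M4)/6=-1193/858
seg 4: a=-2, c=M4/2=4813/4004, d=(M5−M4)/(6·2)=-4813/24024, b=Δ4−h4·(2M4+M5)/6=-6623/6006
t_q=5 → seg 2, τ=1; S=1+500/231·τ+-720/1001·τ²+-1357/24024·τ³=1739/728

  seg 0: a=1 b=-14284/3003 c=0 d=2272/3003
  seg 1: a=-3 b=-7468/3003 c=2272/1001 d=-272/819
  seg 2: a=1 b=500/231 c=-720/1001 d=-1357/24024
  seg 3: a=2 b=-1193/858 c=-4237/4004 d=4525/12012
  seg 4: a=-2 b=-6623/6006 c=4813/4004 d=-4813/24024
S(5) = 1739/728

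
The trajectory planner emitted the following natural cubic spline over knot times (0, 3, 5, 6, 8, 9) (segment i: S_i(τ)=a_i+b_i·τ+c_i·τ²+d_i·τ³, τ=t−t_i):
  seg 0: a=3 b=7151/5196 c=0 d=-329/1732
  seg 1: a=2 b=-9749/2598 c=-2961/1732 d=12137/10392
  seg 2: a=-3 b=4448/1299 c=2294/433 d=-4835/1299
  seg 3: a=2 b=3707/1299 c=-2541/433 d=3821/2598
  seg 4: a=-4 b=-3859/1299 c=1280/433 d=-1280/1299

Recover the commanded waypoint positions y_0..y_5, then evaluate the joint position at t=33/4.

y_0 = S_0(0) = a_0 = 3
y_1 = S_1(0) = a_1 = 2
y_2 = S_2(0) = a_2 = -3
y_3 = S_3(0) = a_3 = 2
y_4 = S_4(0) = a_4 = -4
y_5 = S_4(1) = -5
t_q=33/4 is in segment 4 (τ=1/4); S_4(τ)=-7921/1732

y_0=3 y_1=2 y_2=-3 y_3=2 y_4=-4 y_5=-5
S(33/4) = -7921/1732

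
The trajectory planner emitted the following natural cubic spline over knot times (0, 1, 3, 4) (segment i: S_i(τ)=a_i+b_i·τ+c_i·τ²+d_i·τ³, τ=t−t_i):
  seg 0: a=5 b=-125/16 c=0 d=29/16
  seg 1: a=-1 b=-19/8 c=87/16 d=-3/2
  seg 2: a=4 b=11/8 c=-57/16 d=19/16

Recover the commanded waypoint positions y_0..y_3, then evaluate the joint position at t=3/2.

y_0 = S_0(0) = a_0 = 5
y_1 = S_1(0) = a_1 = -1
y_2 = S_2(0) = a_2 = 4
y_3 = S_2(1) = 3
t_q=3/2 is in segment 1 (τ=1/2); S_1(τ)=-65/64

y_0=5 y_1=-1 y_2=4 y_3=3
S(3/2) = -65/64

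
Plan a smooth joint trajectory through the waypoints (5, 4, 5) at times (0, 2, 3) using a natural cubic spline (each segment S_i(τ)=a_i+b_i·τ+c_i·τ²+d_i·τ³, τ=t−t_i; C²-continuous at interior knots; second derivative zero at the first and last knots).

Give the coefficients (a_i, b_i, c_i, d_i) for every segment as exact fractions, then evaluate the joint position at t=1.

  seg 0: a=5 b=-1 c=0 d=1/8
  seg 1: a=4 b=1/2 c=3/4 d=-1/4
S(1) = 33/8

Δ: Δ0=-1/2, Δ1=1
row 1: diag=6, rhs=9; c'=1/6, d'=3/2
back: M1=3/2
M: M0=0, M1=3/2, M2=0
seg 0: a=5, c=M0/2=0, d=(M1−M0)/(6·2)=1/8, b=Δ0−h0·(2M0+M1)/6=-1
seg 1: a=4, c=M1/2=3/4, d=(M2−M1)/(6·1)=-1/4, b=Δ1−h1·(2M1+M2)/6=1/2
t_q=1 → seg 0, τ=1; S=5+-1·τ+0·τ²+1/8·τ³=33/8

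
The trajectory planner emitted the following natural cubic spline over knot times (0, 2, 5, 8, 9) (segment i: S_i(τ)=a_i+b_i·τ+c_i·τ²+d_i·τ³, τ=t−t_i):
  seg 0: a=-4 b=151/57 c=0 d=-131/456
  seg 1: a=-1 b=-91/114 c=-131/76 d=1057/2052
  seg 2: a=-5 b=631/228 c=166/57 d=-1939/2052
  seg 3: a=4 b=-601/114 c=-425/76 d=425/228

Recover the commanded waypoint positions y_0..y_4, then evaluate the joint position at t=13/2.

y_0 = S_0(0) = a_0 = -4
y_1 = S_1(0) = a_1 = -1
y_2 = S_2(0) = a_2 = -5
y_3 = S_3(0) = a_3 = 4
y_4 = S_3(1) = -5
t_q=13/2 is in segment 2 (τ=3/2); S_2(τ)=1529/608

y_0=-4 y_1=-1 y_2=-5 y_3=4 y_4=-5
S(13/2) = 1529/608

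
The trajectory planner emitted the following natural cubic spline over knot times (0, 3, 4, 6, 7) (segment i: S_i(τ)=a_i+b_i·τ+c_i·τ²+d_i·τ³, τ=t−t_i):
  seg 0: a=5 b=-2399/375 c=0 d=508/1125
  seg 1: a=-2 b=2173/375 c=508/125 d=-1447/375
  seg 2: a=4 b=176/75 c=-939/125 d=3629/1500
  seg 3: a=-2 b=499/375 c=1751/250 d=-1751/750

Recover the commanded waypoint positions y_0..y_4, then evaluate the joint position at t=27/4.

y_0=5 y_1=-2 y_2=4 y_3=-2 y_4=4
S(27/4) = 6249/3200

y_0 = S_0(0) = a_0 = 5
y_1 = S_1(0) = a_1 = -2
y_2 = S_2(0) = a_2 = 4
y_3 = S_3(0) = a_3 = -2
y_4 = S_3(1) = 4
t_q=27/4 is in segment 3 (τ=3/4); S_3(τ)=6249/3200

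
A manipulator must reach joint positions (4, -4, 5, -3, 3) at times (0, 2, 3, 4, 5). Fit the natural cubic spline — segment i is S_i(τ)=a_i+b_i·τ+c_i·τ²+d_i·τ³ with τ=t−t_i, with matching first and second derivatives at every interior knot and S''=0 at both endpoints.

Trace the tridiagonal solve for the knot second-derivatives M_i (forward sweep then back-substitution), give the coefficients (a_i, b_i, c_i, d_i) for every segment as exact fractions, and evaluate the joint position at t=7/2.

  seg 0: a=4 b=-449/43 c=0 d=277/172
  seg 1: a=-4 b=382/43 c=831/86 d=-821/86
  seg 2: a=5 b=-37/86 c=-816/43 d=981/86
  seg 3: a=-3 b=-179/43 c=1311/86 d=-437/86
S(7/2) = 1009/688

Δ: Δ0=-4, Δ1=9, Δ2=-8, Δ3=6
row 1: diag=6, rhs=78; c'=1/6, d'=13
row 2: denom=4−1·1/6=23/6; d'=(-102−1·13)/(23/6)=-30
row 3: denom=4−1·6/23=86/23; d'=(84−1·-30)/(86/23)=1311/43
back: M3=1311/43
back: M2=-30−6/23·1311/43=-1632/43
back: M1=13−1/6·-1632/43=831/43
M: M0=0, M1=831/43, M2=-1632/43, M3=1311/43, M4=0
seg 0: a=4, c=M0/2=0, d=(M1−M0)/(6·2)=277/172, b=Δ0−h0·(2M0+M1)/6=-449/43
seg 1: a=-4, c=M1/2=831/86, d=(M2−M1)/(6·1)=-821/86, b=Δ1−h1·(2M1+M2)/6=382/43
seg 2: a=5, c=M2/2=-816/43, d=(M3−M2)/(6·1)=981/86, b=Δ2−h2·(2M2+M3)/6=-37/86
seg 3: a=-3, c=M3/2=1311/86, d=(M4−M3)/(6·1)=-437/86, b=Δ3−h3·(2M3+M4)/6=-179/43
t_q=7/2 → seg 2, τ=1/2; S=5+-37/86·τ+-816/43·τ²+981/86·τ³=1009/688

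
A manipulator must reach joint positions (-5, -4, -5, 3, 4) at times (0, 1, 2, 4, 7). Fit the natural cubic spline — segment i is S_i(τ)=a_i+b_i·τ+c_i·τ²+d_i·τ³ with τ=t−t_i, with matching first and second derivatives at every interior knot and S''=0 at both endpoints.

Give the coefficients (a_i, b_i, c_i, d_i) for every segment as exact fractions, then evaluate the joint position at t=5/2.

  seg 0: a=-5 b=575/321 c=0 d=-254/321
  seg 1: a=-4 b=-187/321 c=-254/107 d=628/321
  seg 2: a=-5 b=173/321 c=374/107 d=-1133/1284
  seg 3: a=3 b=1262/321 c=-385/214 d=385/1926
S(5/2) = -13583/3424

Δ: Δ0=1, Δ1=-1, Δ2=4, Δ3=1/3
row 1: diag=4, rhs=-12; c'=1/4, d'=-3
row 2: denom=6−1·1/4=23/4; d'=(30−1·-3)/(23/4)=132/23
row 3: denom=10−2·8/23=214/23; d'=(-22−2·132/23)/(214/23)=-385/107
back: M3=-385/107
back: M2=132/23−8/23·-385/107=748/107
back: M1=-3−1/4·748/107=-508/107
M: M0=0, M1=-508/107, M2=748/107, M3=-385/107, M4=0
seg 0: a=-5, c=M0/2=0, d=(M1−M0)/(6·1)=-254/321, b=Δ0−h0·(2M0+M1)/6=575/321
seg 1: a=-4, c=M1/2=-254/107, d=(M2−M1)/(6·1)=628/321, b=Δ1−h1·(2M1+M2)/6=-187/321
seg 2: a=-5, c=M2/2=374/107, d=(M3−M2)/(6·2)=-1133/1284, b=Δ2−h2·(2M2+M3)/6=173/321
seg 3: a=3, c=M3/2=-385/214, d=(M4−M3)/(6·3)=385/1926, b=Δ3−h3·(2M3+M4)/6=1262/321
t_q=5/2 → seg 2, τ=1/2; S=-5+173/321·τ+374/107·τ²+-1133/1284·τ³=-13583/3424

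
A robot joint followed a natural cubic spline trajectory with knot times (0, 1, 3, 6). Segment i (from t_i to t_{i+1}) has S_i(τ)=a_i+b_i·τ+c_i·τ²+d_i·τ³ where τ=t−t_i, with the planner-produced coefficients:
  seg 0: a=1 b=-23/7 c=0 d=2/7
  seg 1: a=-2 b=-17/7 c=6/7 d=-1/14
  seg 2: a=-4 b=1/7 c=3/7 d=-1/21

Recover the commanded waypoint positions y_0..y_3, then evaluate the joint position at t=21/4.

y_0=1 y_1=-2 y_2=-4 y_3=-1
S(21/4) = -919/448

y_0 = S_0(0) = a_0 = 1
y_1 = S_1(0) = a_1 = -2
y_2 = S_2(0) = a_2 = -4
y_3 = S_2(3) = -1
t_q=21/4 is in segment 2 (τ=9/4); S_2(τ)=-919/448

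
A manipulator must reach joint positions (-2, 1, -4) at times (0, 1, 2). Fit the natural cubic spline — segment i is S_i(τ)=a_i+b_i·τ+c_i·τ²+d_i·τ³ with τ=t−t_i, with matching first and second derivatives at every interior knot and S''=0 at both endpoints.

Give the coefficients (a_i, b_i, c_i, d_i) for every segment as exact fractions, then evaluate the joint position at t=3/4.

Δ: Δ0=3, Δ1=-5
row 1: diag=4, rhs=-48; c'=1/4, d'=-12
back: M1=-12
M: M0=0, M1=-12, M2=0
seg 0: a=-2, c=M0/2=0, d=(M1−M0)/(6·1)=-2, b=Δ0−h0·(2M0+M1)/6=5
seg 1: a=1, c=M1/2=-6, d=(M2−M1)/(6·1)=2, b=Δ1−h1·(2M1+M2)/6=-1
t_q=3/4 → seg 0, τ=3/4; S=-2+5·τ+0·τ²+-2·τ³=29/32

  seg 0: a=-2 b=5 c=0 d=-2
  seg 1: a=1 b=-1 c=-6 d=2
S(3/4) = 29/32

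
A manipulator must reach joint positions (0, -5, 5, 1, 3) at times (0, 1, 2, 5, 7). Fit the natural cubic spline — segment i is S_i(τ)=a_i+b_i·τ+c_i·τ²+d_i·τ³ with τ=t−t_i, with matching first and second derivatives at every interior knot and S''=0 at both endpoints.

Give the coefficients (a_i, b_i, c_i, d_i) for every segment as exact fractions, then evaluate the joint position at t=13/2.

Δ: Δ0=-5, Δ1=10, Δ2=-4/3, Δ3=1
row 1: diag=4, rhs=90; c'=1/4, d'=45/2
row 2: denom=8−1·1/4=31/4; d'=(-68−1·45/2)/(31/4)=-362/31
row 3: denom=10−3·12/31=274/31; d'=(14−3·-362/31)/(274/31)=760/137
back: M3=760/137
back: M2=-362/31−12/31·760/137=-1894/137
back: M1=45/2−1/4·-1894/137=3556/137
M: M0=0, M1=3556/137, M2=-1894/137, M3=760/137, M4=0
seg 0: a=0, c=M0/2=0, d=(M1−M0)/(6·1)=1778/411, b=Δ0−h0·(2M0+M1)/6=-3833/411
seg 1: a=-5, c=M1/2=1778/137, d=(M2−M1)/(6·1)=-2725/411, b=Δ1−h1·(2M1+M2)/6=1501/411
seg 2: a=5, c=M2/2=-947/137, d=(M3−M2)/(6·3)=1327/1233, b=Δ2−h2·(2M2+M3)/6=3994/411
seg 3: a=1, c=M3/2=380/137, d=(M4−M3)/(6·2)=-190/411, b=Δ3−h3·(2M3+M4)/6=-1109/411
t_q=13/2 → seg 3, τ=3/2; S=1+-1109/411·τ+380/137·τ²+-190/411·τ³=895/548

  seg 0: a=0 b=-3833/411 c=0 d=1778/411
  seg 1: a=-5 b=1501/411 c=1778/137 d=-2725/411
  seg 2: a=5 b=3994/411 c=-947/137 d=1327/1233
  seg 3: a=1 b=-1109/411 c=380/137 d=-190/411
S(13/2) = 895/548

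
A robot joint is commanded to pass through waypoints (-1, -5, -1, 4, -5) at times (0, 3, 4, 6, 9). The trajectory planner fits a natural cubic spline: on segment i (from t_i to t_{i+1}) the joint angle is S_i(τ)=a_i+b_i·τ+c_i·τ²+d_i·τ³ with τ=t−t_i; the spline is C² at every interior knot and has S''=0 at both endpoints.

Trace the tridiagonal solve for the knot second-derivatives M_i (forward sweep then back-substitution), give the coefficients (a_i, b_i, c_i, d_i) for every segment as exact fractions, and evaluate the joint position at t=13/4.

  seg 0: a=-1 b=-746/219 c=0 d=454/1971
  seg 1: a=-5 b=616/219 c=454/219 d=-194/219
  seg 2: a=-1 b=314/73 c=-128/219 d=-277/1752
  seg 3: a=4 b=29/438 c=-1343/876 d=1343/7884
S(13/4) = -9767/2336

Δ: Δ0=-4/3, Δ1=4, Δ2=5/2, Δ3=-3
row 1: diag=8, rhs=32; c'=1/8, d'=4
row 2: denom=6−1·1/8=47/8; d'=(-9−1·4)/(47/8)=-104/47
row 3: denom=10−2·16/47=438/47; d'=(-33−2·-104/47)/(438/47)=-1343/438
back: M3=-1343/438
back: M2=-104/47−16/47·-1343/438=-256/219
back: M1=4−1/8·-256/219=908/219
M: M0=0, M1=908/219, M2=-256/219, M3=-1343/438, M4=0
seg 0: a=-1, c=M0/2=0, d=(M1−M0)/(6·3)=454/1971, b=Δ0−h0·(2M0+M1)/6=-746/219
seg 1: a=-5, c=M1/2=454/219, d=(M2−M1)/(6·1)=-194/219, b=Δ1−h1·(2M1+M2)/6=616/219
seg 2: a=-1, c=M2/2=-128/219, d=(M3−M2)/(6·2)=-277/1752, b=Δ2−h2·(2M2+M3)/6=314/73
seg 3: a=4, c=M3/2=-1343/876, d=(M4−M3)/(6·3)=1343/7884, b=Δ3−h3·(2M3+M4)/6=29/438
t_q=13/4 → seg 1, τ=1/4; S=-5+616/219·τ+454/219·τ²+-194/219·τ³=-9767/2336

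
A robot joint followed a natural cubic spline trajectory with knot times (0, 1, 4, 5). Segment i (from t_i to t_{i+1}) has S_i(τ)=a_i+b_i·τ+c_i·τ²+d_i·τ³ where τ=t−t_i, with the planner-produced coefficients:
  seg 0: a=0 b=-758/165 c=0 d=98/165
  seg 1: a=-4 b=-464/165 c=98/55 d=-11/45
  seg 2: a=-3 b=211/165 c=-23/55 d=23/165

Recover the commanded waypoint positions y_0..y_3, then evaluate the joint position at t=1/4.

y_0=0 y_1=-4 y_2=-3 y_3=-2
S(1/4) = -401/352

y_0 = S_0(0) = a_0 = 0
y_1 = S_1(0) = a_1 = -4
y_2 = S_2(0) = a_2 = -3
y_3 = S_2(1) = -2
t_q=1/4 is in segment 0 (τ=1/4); S_0(τ)=-401/352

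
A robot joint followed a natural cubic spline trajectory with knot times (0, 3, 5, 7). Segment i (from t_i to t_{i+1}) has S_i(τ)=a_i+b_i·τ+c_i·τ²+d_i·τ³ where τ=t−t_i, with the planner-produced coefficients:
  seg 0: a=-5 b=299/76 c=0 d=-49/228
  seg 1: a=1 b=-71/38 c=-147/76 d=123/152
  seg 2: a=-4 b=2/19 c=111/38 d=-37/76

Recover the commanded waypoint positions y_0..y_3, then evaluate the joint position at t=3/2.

y_0=-5 y_1=1 y_2=-4 y_3=4
S(3/2) = 107/608

y_0 = S_0(0) = a_0 = -5
y_1 = S_1(0) = a_1 = 1
y_2 = S_2(0) = a_2 = -4
y_3 = S_2(2) = 4
t_q=3/2 is in segment 0 (τ=3/2); S_0(τ)=107/608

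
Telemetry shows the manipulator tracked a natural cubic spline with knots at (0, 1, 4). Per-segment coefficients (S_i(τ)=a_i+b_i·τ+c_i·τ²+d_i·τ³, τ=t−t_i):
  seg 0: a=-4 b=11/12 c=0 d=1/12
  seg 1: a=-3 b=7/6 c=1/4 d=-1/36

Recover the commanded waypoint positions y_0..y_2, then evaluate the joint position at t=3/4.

y_0 = S_0(0) = a_0 = -4
y_1 = S_1(0) = a_1 = -3
y_2 = S_1(3) = 2
t_q=3/4 is in segment 0 (τ=3/4); S_0(τ)=-839/256

y_0=-4 y_1=-3 y_2=2
S(3/4) = -839/256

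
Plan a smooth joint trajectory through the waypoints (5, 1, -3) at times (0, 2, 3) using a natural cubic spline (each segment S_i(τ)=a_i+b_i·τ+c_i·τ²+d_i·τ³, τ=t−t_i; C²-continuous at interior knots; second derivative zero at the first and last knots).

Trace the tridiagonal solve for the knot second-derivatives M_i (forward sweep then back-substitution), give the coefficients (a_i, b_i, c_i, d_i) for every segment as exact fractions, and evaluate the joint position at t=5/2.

Δ: Δ0=-2, Δ1=-4
row 1: diag=6, rhs=-12; c'=1/6, d'=-2
back: M1=-2
M: M0=0, M1=-2, M2=0
seg 0: a=5, c=M0/2=0, d=(M1−M0)/(6·2)=-1/6, b=Δ0−h0·(2M0+M1)/6=-4/3
seg 1: a=1, c=M1/2=-1, d=(M2−M1)/(6·1)=1/3, b=Δ1−h1·(2M1+M2)/6=-10/3
t_q=5/2 → seg 1, τ=1/2; S=1+-10/3·τ+-1·τ²+1/3·τ³=-7/8

  seg 0: a=5 b=-4/3 c=0 d=-1/6
  seg 1: a=1 b=-10/3 c=-1 d=1/3
S(5/2) = -7/8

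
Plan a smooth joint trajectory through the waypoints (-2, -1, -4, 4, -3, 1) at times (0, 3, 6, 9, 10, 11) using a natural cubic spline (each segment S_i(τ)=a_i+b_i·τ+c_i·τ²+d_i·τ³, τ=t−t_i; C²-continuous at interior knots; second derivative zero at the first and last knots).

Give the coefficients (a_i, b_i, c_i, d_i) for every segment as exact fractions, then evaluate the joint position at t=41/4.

Δ: Δ0=1/3, Δ1=-1, Δ2=8/3, Δ3=-7, Δ4=4
row 1: diag=12, rhs=-8; c'=1/4, d'=-2/3
row 2: denom=12−3·1/4=45/4; d'=(22−3·-2/3)/(45/4)=32/15
row 3: denom=8−3·4/15=36/5; d'=(-58−3·32/15)/(36/5)=-161/18
row 4: denom=4−1·5/36=139/36; d'=(66−1·-161/18)/(139/36)=2698/139
back: M4=2698/139
back: M3=-161/18−5/36·2698/139=-1618/139
back: M2=32/15−4/15·-1618/139=728/139
back: M1=-2/3−1/4·728/139=-824/417
M: M0=0, M1=-824/417, M2=728/139, M3=-1618/139, M4=2698/139, M5=0
seg 0: a=-2, c=M0/2=0, d=(M1−M0)/(6·3)=-412/3753, b=Δ0−h0·(2M0+M1)/6=551/417
seg 1: a=-1, c=M1/2=-412/417, d=(M2−M1)/(6·3)=1504/3753, b=Δ1−h1·(2M1+M2)/6=-685/417
seg 2: a=-4, c=M2/2=364/139, d=(M3−M2)/(6·3)=-391/417, b=Δ2−h2·(2M2+M3)/6=1355/417
seg 3: a=4, c=M3/2=-809/139, d=(M4−M3)/(6·1)=2158/417, b=Δ3−h3·(2M3+M4)/6=-2650/417
seg 4: a=-3, c=M4/2=1349/139, d=(M5−M4)/(6·1)=-1349/417, b=Δ4−h4·(2M4+M5)/6=-1030/417
t_q=41/4 → seg 4, τ=1/4; S=-3+-1030/417·τ+1349/139·τ²+-1349/417·τ³=-27235/8896

  seg 0: a=-2 b=551/417 c=0 d=-412/3753
  seg 1: a=-1 b=-685/417 c=-412/417 d=1504/3753
  seg 2: a=-4 b=1355/417 c=364/139 d=-391/417
  seg 3: a=4 b=-2650/417 c=-809/139 d=2158/417
  seg 4: a=-3 b=-1030/417 c=1349/139 d=-1349/417
S(41/4) = -27235/8896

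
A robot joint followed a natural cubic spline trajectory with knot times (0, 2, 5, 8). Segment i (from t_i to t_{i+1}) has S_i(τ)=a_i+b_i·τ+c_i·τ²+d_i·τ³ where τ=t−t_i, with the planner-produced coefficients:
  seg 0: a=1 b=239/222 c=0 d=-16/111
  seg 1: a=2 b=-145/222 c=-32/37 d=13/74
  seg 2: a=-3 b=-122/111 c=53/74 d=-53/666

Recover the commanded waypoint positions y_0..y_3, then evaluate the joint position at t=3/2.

y_0 = S_0(0) = a_0 = 1
y_1 = S_1(0) = a_1 = 2
y_2 = S_2(0) = a_2 = -3
y_3 = S_2(3) = -2
t_q=3/2 is in segment 0 (τ=3/2); S_0(τ)=315/148

y_0=1 y_1=2 y_2=-3 y_3=-2
S(3/2) = 315/148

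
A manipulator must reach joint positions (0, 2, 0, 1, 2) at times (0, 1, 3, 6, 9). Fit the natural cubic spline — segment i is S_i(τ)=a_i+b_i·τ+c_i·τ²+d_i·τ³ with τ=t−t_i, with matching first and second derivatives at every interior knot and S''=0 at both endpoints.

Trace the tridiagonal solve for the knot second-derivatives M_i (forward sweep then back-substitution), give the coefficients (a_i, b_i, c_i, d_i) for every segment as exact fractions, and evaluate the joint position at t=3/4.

  seg 0: a=0 b=1601/618 c=0 d=-365/618
  seg 1: a=2 b=253/309 c=-365/206 d=533/1236
  seg 2: a=0 b=-338/309 c=84/103 d=-35/309
  seg 3: a=1 b=229/309 c=-21/103 d=7/309
S(3/4) = 22331/13184

Δ: Δ0=2, Δ1=-1, Δ2=1/3, Δ3=1/3
row 1: diag=6, rhs=-18; c'=1/3, d'=-3
row 2: denom=10−2·1/3=28/3; d'=(8−2·-3)/(28/3)=3/2
row 3: denom=12−3·9/28=309/28; d'=(0−3·3/2)/(309/28)=-42/103
back: M3=-42/103
back: M2=3/2−9/28·-42/103=168/103
back: M1=-3−1/3·168/103=-365/103
M: M0=0, M1=-365/103, M2=168/103, M3=-42/103, M4=0
seg 0: a=0, c=M0/2=0, d=(M1−M0)/(6·1)=-365/618, b=Δ0−h0·(2M0+M1)/6=1601/618
seg 1: a=2, c=M1/2=-365/206, d=(M2−M1)/(6·2)=533/1236, b=Δ1−h1·(2M1+M2)/6=253/309
seg 2: a=0, c=M2/2=84/103, d=(M3−M2)/(6·3)=-35/309, b=Δ2−h2·(2M2+M3)/6=-338/309
seg 3: a=1, c=M3/2=-21/103, d=(M4−M3)/(6·3)=7/309, b=Δ3−h3·(2M3+M4)/6=229/309
t_q=3/4 → seg 0, τ=3/4; S=0+1601/618·τ+0·τ²+-365/618·τ³=22331/13184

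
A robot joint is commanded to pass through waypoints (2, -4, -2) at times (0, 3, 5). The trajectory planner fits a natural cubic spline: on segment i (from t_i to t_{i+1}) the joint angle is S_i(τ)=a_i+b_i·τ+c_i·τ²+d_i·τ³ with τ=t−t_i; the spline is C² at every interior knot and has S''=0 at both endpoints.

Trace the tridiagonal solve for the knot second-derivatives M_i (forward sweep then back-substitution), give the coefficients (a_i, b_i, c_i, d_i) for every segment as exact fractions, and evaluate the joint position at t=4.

Δ: Δ0=-2, Δ1=1
row 1: diag=10, rhs=18; c'=1/5, d'=9/5
back: M1=9/5
M: M0=0, M1=9/5, M2=0
seg 0: a=2, c=M0/2=0, d=(M1−M0)/(6·3)=1/10, b=Δ0−h0·(2M0+M1)/6=-29/10
seg 1: a=-4, c=M1/2=9/10, d=(M2−M1)/(6·2)=-3/20, b=Δ1−h1·(2M1+M2)/6=-1/5
t_q=4 → seg 1, τ=1; S=-4+-1/5·τ+9/10·τ²+-3/20·τ³=-69/20

  seg 0: a=2 b=-29/10 c=0 d=1/10
  seg 1: a=-4 b=-1/5 c=9/10 d=-3/20
S(4) = -69/20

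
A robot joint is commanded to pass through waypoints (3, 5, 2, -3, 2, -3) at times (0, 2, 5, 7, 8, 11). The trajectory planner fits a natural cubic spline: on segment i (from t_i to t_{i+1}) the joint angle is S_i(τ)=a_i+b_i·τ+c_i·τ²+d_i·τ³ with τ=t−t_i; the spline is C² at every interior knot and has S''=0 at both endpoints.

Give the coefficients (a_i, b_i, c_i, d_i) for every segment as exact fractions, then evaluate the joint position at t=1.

  seg 0: a=3 b=4486/3957 c=0 d=-529/15828
  seg 1: a=5 b=2899/3957 c=-529/2638 d=-8951/71226
  seg 2: a=2 b=-30577/7914 c=-5269/3957 d=7967/7914
  seg 3: a=-3 b=7625/2638 c=18632/3957 d=-20569/7914
  seg 4: a=2 b=17848/3957 c=-24443/7914 d=24443/71226
S(1) = 21633/5276

Δ: Δ0=1, Δ1=-1, Δ2=-5/2, Δ3=5, Δ4=-5/3
row 1: diag=10, rhs=-12; c'=3/10, d'=-6/5
row 2: denom=10−3·3/10=91/10; d'=(-9−3·-6/5)/(91/10)=-54/91
row 3: denom=6−2·20/91=506/91; d'=(45−2·-54/91)/(506/91)=4203/506
row 4: denom=8−1·91/506=3957/506; d'=(-40−1·4203/506)/(3957/506)=-24443/3957
back: M4=-24443/3957
back: M3=4203/506−91/506·-24443/3957=37264/3957
back: M2=-54/91−20/91·37264/3957=-10538/3957
back: M1=-6/5−3/10·-10538/3957=-529/1319
M: M0=0, M1=-529/1319, M2=-10538/3957, M3=37264/3957, M4=-24443/3957, M5=0
seg 0: a=3, c=M0/2=0, d=(M1−M0)/(6·2)=-529/15828, b=Δ0−h0·(2M0+M1)/6=4486/3957
seg 1: a=5, c=M1/2=-529/2638, d=(M2−M1)/(6·3)=-8951/71226, b=Δ1−h1·(2M1+M2)/6=2899/3957
seg 2: a=2, c=M2/2=-5269/3957, d=(M3−M2)/(6·2)=7967/7914, b=Δ2−h2·(2M2+M3)/6=-30577/7914
seg 3: a=-3, c=M3/2=18632/3957, d=(M4−M3)/(6·1)=-20569/7914, b=Δ3−h3·(2M3+M4)/6=7625/2638
seg 4: a=2, c=M4/2=-24443/7914, d=(M5−M4)/(6·3)=24443/71226, b=Δ4−h4·(2M4+M5)/6=17848/3957
t_q=1 → seg 0, τ=1; S=3+4486/3957·τ+0·τ²+-529/15828·τ³=21633/5276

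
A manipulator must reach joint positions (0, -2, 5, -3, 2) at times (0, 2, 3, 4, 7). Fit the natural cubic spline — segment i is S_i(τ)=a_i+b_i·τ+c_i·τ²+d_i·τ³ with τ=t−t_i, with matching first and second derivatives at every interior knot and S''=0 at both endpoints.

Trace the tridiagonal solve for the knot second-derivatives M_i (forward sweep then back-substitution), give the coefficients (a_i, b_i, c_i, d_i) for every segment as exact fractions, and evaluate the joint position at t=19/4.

Δ: Δ0=-1, Δ1=7, Δ2=-8, Δ3=5/3
row 1: diag=6, rhs=48; c'=1/6, d'=8
row 2: denom=4−1·1/6=23/6; d'=(-90−1·8)/(23/6)=-588/23
row 3: denom=8−1·6/23=178/23; d'=(58−1·-588/23)/(178/23)=961/89
back: M3=961/89
back: M2=-588/23−6/23·961/89=-2526/89
back: M1=8−1/6·-2526/89=1133/89
M: M0=0, M1=1133/89, M2=-2526/89, M3=961/89, M4=0
seg 0: a=0, c=M0/2=0, d=(M1−M0)/(6·2)=1133/1068, b=Δ0−h0·(2M0+M1)/6=-1400/267
seg 1: a=-2, c=M1/2=1133/178, d=(M2−M1)/(6·1)=-3659/534, b=Δ1−h1·(2M1+M2)/6=1999/267
seg 2: a=5, c=M2/2=-1263/89, d=(M3−M2)/(6·1)=3487/534, b=Δ2−h2·(2M2+M3)/6=-181/534
seg 3: a=-3, c=M3/2=961/178, d=(M4−M3)/(6·3)=-961/1602, b=Δ3−h3·(2M3+M4)/6=-2438/267
t_q=19/4 → seg 3, τ=3/4; S=-3+-2438/267·τ+961/178·τ²+-961/1602·τ³=-80479/11392

  seg 0: a=0 b=-1400/267 c=0 d=1133/1068
  seg 1: a=-2 b=1999/267 c=1133/178 d=-3659/534
  seg 2: a=5 b=-181/534 c=-1263/89 d=3487/534
  seg 3: a=-3 b=-2438/267 c=961/178 d=-961/1602
S(19/4) = -80479/11392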